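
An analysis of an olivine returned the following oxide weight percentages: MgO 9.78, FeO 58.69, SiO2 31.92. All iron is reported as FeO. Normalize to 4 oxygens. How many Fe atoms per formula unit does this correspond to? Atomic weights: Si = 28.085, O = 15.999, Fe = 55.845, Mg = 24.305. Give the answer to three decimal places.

MgO (M=40.304): mol = 0.24266; Mg = 0.24266, O = 0.24266.
FeO (M=71.844): mol = 0.81691; Fe = 0.81691, O = 0.81691.
SiO2 (M=60.083): mol = 0.53127; Si = 0.53127, O = 1.06254.
ΣO = 2.12211; factor = 4/ΣO = 1.88492.
Fe apfu = 0.81691 × 1.88492 = 1.540.

1.540 Fe apfu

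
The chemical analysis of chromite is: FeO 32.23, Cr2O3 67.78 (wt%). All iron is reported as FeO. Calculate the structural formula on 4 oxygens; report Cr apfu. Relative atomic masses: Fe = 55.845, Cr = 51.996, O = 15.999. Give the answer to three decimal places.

1.997 Cr apfu

FeO (M=71.844): mol = 0.44861; Fe = 0.44861, O = 0.44861.
Cr2O3 (M=151.989): mol = 0.44595; Cr = 0.89190, O = 1.33785.
ΣO = 1.78646; factor = 4/ΣO = 2.23906.
Cr apfu = 0.89190 × 2.23906 = 1.997.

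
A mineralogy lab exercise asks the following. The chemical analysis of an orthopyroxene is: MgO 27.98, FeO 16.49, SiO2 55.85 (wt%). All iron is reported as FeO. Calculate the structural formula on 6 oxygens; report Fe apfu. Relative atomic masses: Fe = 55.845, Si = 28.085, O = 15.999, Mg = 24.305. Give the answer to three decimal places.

27.98 wt% MgO ÷ 40.304 g/mol = 0.69422 mol, giving 0.69422 Mg and 0.69422 O.
16.49 wt% FeO ÷ 71.844 g/mol = 0.22953 mol, giving 0.22953 Fe and 0.22953 O.
55.85 wt% SiO2 ÷ 60.083 g/mol = 0.92955 mol, giving 0.92955 Si and 1.85910 O.
Oxygen sums to 2.78285; scaling by 6/2.78285 = 2.15606 puts the formula on 6 O.
Fe: 0.22953 × 2.15606 = 0.495 atoms per formula unit.

0.495 Fe apfu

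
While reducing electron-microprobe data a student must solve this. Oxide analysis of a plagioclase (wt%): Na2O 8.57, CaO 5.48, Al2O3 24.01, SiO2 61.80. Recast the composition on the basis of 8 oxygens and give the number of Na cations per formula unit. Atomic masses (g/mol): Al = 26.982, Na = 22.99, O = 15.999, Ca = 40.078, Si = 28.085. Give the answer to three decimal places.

8.57 wt% Na2O ÷ 61.979 g/mol = 0.13827 mol, giving 0.27654 Na and 0.13827 O.
5.48 wt% CaO ÷ 56.077 g/mol = 0.09772 mol, giving 0.09772 Ca and 0.09772 O.
24.01 wt% Al2O3 ÷ 101.961 g/mol = 0.23548 mol, giving 0.47096 Al and 0.70644 O.
61.80 wt% SiO2 ÷ 60.083 g/mol = 1.02858 mol, giving 1.02858 Si and 2.05716 O.
Oxygen sums to 2.99959; scaling by 8/2.99959 = 2.66703 puts the formula on 8 O.
Na: 0.27654 × 2.66703 = 0.738 atoms per formula unit.

0.738 Na apfu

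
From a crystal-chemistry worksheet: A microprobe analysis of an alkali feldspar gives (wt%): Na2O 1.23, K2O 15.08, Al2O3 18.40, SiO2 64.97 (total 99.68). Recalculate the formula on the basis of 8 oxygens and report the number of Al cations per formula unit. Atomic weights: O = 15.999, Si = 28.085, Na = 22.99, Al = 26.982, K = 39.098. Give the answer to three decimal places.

Na2O (M=61.979): mol = 0.01985; Na = 0.03970, O = 0.01985.
K2O (M=94.195): mol = 0.16009; K = 0.32018, O = 0.16009.
Al2O3 (M=101.961): mol = 0.18046; Al = 0.36092, O = 0.54138.
SiO2 (M=60.083): mol = 1.08134; Si = 1.08134, O = 2.16268.
ΣO = 2.88400; factor = 8/ΣO = 2.77393.
Al apfu = 0.36092 × 2.77393 = 1.001.

1.001 Al apfu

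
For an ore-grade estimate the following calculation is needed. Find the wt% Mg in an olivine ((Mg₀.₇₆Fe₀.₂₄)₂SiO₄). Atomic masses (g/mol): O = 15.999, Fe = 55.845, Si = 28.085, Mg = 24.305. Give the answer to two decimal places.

Formula mass = 1.52·24.305 + 0.48·55.845 + 1·28.085 + 4·15.999 = 155.830 g/mol, of which 36.944 g is Mg.
So Mg makes up 36.944/155.830 = 0.2371 of the mass, i.e. 23.71%.

23.71 mass %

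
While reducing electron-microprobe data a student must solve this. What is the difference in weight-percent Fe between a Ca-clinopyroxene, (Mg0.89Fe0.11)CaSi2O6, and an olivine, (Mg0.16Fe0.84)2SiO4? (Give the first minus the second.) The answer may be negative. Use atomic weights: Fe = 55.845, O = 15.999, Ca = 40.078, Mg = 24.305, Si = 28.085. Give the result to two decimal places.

M((Mg0.89Fe0.11)CaSi2O6) = 220.016 g/mol, so wt% Fe = 6.143/220.016 × 100 = 2.79%.
M((Mg0.16Fe0.84)2SiO4) = 193.678 g/mol, so wt% Fe = 93.820/193.678 × 100 = 48.44%.
2.79 − 48.44 = -45.65 pp.

-45.65 percentage points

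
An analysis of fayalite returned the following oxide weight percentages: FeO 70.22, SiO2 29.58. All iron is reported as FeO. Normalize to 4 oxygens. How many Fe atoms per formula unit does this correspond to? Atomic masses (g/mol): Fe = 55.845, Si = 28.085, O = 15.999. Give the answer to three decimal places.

1.993 Fe apfu

70.22 wt% FeO ÷ 71.844 g/mol = 0.97740 mol, giving 0.97740 Fe and 0.97740 O.
29.58 wt% SiO2 ÷ 60.083 g/mol = 0.49232 mol, giving 0.49232 Si and 0.98464 O.
Oxygen sums to 1.96204; scaling by 4/1.96204 = 2.03869 puts the formula on 4 O.
Fe: 0.97740 × 2.03869 = 1.993 atoms per formula unit.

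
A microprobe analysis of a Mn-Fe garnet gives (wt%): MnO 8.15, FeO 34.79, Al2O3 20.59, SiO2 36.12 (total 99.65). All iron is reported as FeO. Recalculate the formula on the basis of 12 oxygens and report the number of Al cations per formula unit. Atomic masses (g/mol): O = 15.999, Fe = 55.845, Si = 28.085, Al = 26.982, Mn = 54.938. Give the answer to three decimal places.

2.013 Al apfu

MnO (M=70.937): mol = 0.11489; Mn = 0.11489, O = 0.11489.
FeO (M=71.844): mol = 0.48424; Fe = 0.48424, O = 0.48424.
Al2O3 (M=101.961): mol = 0.20194; Al = 0.40388, O = 0.60582.
SiO2 (M=60.083): mol = 0.60117; Si = 0.60117, O = 1.20234.
ΣO = 2.40729; factor = 12/ΣO = 4.98486.
Al apfu = 0.40388 × 4.98486 = 2.013.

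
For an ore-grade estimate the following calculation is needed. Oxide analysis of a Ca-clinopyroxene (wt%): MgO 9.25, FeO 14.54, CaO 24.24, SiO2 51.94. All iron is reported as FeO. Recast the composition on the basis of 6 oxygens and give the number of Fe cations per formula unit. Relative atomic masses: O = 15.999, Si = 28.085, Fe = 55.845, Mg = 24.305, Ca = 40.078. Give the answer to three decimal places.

9.25 wt% MgO ÷ 40.304 g/mol = 0.22951 mol, giving 0.22951 Mg and 0.22951 O.
14.54 wt% FeO ÷ 71.844 g/mol = 0.20238 mol, giving 0.20238 Fe and 0.20238 O.
24.24 wt% CaO ÷ 56.077 g/mol = 0.43226 mol, giving 0.43226 Ca and 0.43226 O.
51.94 wt% SiO2 ÷ 60.083 g/mol = 0.86447 mol, giving 0.86447 Si and 1.72894 O.
Oxygen sums to 2.59309; scaling by 6/2.59309 = 2.31384 puts the formula on 6 O.
Fe: 0.20238 × 2.31384 = 0.468 atoms per formula unit.

0.468 Fe apfu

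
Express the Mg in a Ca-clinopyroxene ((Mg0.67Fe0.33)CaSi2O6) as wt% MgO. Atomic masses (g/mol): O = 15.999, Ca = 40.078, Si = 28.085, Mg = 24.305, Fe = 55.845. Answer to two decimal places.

Formula mass = 226.955 g/mol.
0.67 Mg → 0.6700 mol MgO per formula unit; M(MgO) = 40.304, so MgO mass = 27.004 g.
27.004/226.955 × 100 = 11.90 wt%.

11.90 wt%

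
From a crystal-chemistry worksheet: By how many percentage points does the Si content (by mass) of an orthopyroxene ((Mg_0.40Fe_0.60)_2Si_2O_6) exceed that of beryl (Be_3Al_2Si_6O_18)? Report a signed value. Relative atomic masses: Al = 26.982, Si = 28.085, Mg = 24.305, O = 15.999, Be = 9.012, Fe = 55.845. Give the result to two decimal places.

Si in (Mg_0.40Fe_0.60)_2Si_2O_6: molar mass 238.622 g/mol; 2×28.085 = 56.170 g → 23.54 wt%.
Si in Be_3Al_2Si_6O_18: molar mass 537.492 g/mol; 6×28.085 = 168.510 g → 31.35 wt%.
Difference = 23.54 − 31.35 = -7.81 percentage points.

-7.81 percentage points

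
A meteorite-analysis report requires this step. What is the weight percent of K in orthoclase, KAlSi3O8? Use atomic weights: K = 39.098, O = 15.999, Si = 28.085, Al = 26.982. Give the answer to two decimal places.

Formula mass = 1·39.098 + 1·26.982 + 3·28.085 + 8·15.999 = 278.327 g/mol, of which 39.098 g is K.
So K makes up 39.098/278.327 = 0.1405 of the mass, i.e. 14.05%.

14.05 mass %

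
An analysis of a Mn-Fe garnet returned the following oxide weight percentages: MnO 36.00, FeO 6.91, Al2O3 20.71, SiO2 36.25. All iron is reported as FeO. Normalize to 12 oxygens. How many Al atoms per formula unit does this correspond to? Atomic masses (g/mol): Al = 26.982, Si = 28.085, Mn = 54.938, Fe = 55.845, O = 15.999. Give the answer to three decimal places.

36.00 wt% MnO ÷ 70.937 g/mol = 0.50749 mol, giving 0.50749 Mn and 0.50749 O.
6.91 wt% FeO ÷ 71.844 g/mol = 0.09618 mol, giving 0.09618 Fe and 0.09618 O.
20.71 wt% Al2O3 ÷ 101.961 g/mol = 0.20312 mol, giving 0.40624 Al and 0.60936 O.
36.25 wt% SiO2 ÷ 60.083 g/mol = 0.60333 mol, giving 0.60333 Si and 1.20666 O.
Oxygen sums to 2.41969; scaling by 12/2.41969 = 4.95931 puts the formula on 12 O.
Al: 0.40624 × 4.95931 = 2.015 atoms per formula unit.

2.015 Al apfu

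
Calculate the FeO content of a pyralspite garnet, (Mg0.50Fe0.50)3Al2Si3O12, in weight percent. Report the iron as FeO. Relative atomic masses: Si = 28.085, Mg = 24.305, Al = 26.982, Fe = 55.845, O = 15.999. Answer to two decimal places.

23.93 wt%

Formula mass = 450.432 g/mol.
1.50 Fe → 1.5000 mol FeO per formula unit; M(FeO) = 71.844, so FeO mass = 107.766 g.
107.766/450.432 × 100 = 23.93 wt%.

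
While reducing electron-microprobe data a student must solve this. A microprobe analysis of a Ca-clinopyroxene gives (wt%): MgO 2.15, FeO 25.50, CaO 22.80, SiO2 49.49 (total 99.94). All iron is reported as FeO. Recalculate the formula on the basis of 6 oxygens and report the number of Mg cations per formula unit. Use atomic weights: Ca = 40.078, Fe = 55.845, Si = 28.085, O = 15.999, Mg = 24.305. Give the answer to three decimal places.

2.15 wt% MgO ÷ 40.304 g/mol = 0.05334 mol, giving 0.05334 Mg and 0.05334 O.
25.50 wt% FeO ÷ 71.844 g/mol = 0.35494 mol, giving 0.35494 Fe and 0.35494 O.
22.80 wt% CaO ÷ 56.077 g/mol = 0.40658 mol, giving 0.40658 Ca and 0.40658 O.
49.49 wt% SiO2 ÷ 60.083 g/mol = 0.82369 mol, giving 0.82369 Si and 1.64738 O.
Oxygen sums to 2.46224; scaling by 6/2.46224 = 2.43681 puts the formula on 6 O.
Mg: 0.05334 × 2.43681 = 0.130 atoms per formula unit.

0.130 Mg apfu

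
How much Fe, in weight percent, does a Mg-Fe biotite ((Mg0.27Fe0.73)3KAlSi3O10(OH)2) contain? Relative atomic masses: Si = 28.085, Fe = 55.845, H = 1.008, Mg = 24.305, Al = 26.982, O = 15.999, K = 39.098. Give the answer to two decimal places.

M((Mg0.27Fe0.73)3KAlSi3O10(OH)2) = 486.327 g/mol.
Fe contributes 2.19 × 55.845 = 122.301 g per mole.
122.301/486.327 = 0.2515 → 25.15%.

25.15 weight percent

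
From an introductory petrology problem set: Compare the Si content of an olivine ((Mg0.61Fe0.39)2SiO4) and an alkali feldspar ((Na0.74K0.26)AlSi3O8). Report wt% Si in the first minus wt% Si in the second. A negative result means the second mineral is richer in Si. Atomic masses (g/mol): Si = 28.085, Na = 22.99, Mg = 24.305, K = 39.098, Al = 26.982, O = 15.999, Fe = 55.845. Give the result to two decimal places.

Si in (Mg0.61Fe0.39)2SiO4: molar mass 165.292 g/mol; 1×28.085 = 28.085 g → 16.99 wt%.
Si in (Na0.74K0.26)AlSi3O8: molar mass 266.407 g/mol; 3×28.085 = 84.255 g → 31.63 wt%.
Difference = 16.99 − 31.63 = -14.64 percentage points.

-14.64 percentage points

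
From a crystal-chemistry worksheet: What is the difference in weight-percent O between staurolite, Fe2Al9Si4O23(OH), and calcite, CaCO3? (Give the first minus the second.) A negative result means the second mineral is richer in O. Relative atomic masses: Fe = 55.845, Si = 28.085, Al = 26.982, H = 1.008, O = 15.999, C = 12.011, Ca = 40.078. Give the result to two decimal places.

First mineral: 383.976 g O in 851.852 g formula = 45.08 wt% O.
Second mineral: 47.997 g O in 100.086 g formula = 47.96 wt% O.
45.08% − 47.96% gives a difference of -2.88 percentage points.

-2.88 percentage points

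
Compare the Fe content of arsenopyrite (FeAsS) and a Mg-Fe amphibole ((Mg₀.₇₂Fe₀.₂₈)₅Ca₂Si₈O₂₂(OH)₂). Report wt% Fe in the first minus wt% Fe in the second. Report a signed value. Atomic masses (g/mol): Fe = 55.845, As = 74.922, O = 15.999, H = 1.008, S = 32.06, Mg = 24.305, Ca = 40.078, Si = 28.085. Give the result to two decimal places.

25.17 percentage points

Fe in FeAsS: molar mass 162.827 g/mol; 1×55.845 = 55.845 g → 34.30 wt%.
Fe in (Mg₀.₇₂Fe₀.₂₈)₅Ca₂Si₈O₂₂(OH)₂: molar mass 856.509 g/mol; 1.40×55.845 = 78.183 g → 9.13 wt%.
Difference = 34.30 − 9.13 = 25.17 percentage points.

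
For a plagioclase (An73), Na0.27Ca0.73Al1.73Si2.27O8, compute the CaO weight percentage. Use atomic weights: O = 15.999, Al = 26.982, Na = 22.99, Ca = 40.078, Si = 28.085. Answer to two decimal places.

14.95 wt%

M(Na0.27Ca0.73Al1.73Si2.27O8) = 273.888 g/mol; M(CaO) = 56.077 g/mol.
Moles CaO per formula unit = 0.73 Ca ÷ 1 = 0.7300.
CaO fraction = (0.7300 × 56.077) / 273.888 = 40.936/273.888 = 0.1495.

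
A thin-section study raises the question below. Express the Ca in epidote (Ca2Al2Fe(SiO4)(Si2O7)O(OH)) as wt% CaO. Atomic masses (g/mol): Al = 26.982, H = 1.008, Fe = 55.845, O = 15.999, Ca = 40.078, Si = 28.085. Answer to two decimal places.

23.21 wt%

Molar mass of Ca2Al2Fe(SiO4)(Si2O7)O(OH) = 2·40.078 + 2·26.982 + 1·55.845 + 3·28.085 + 13·15.999 + 1·1.008 = 483.215 g/mol.
Each formula unit contains 2 Ca, equivalent to 2/1 = 2.0000 mol CaO.
M(CaO) = 1×40.078 + 1×15.999 = 56.077 g/mol.
Mass of CaO per formula unit = 2.0000 × 56.077 = 112.154 g.
CaO wt% = 112.154 / 483.215 × 100 = 23.21%.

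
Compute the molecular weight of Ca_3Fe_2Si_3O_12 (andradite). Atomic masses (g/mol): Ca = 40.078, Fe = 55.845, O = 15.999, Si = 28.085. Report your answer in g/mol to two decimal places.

508.17 g/mol

The formula mass is the sum 3·40.078 + 2·55.845 + 3·28.085 + 12·15.999.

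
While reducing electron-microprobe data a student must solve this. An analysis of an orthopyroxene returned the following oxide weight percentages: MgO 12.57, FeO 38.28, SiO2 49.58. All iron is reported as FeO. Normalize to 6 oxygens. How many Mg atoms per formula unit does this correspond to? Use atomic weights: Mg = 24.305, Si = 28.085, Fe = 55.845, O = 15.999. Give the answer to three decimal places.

0.750 Mg apfu

12.57 wt% MgO ÷ 40.304 g/mol = 0.31188 mol, giving 0.31188 Mg and 0.31188 O.
38.28 wt% FeO ÷ 71.844 g/mol = 0.53282 mol, giving 0.53282 Fe and 0.53282 O.
49.58 wt% SiO2 ÷ 60.083 g/mol = 0.82519 mol, giving 0.82519 Si and 1.65038 O.
Oxygen sums to 2.49508; scaling by 6/2.49508 = 2.40473 puts the formula on 6 O.
Mg: 0.31188 × 2.40473 = 0.750 atoms per formula unit.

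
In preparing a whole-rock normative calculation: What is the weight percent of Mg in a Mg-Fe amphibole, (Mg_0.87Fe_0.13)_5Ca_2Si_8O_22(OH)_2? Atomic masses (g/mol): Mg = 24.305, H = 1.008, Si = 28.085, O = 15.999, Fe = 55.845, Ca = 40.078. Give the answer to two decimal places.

12.69 mass %

Molar mass of (Mg_0.87Fe_0.13)_5Ca_2Si_8O_22(OH)_2: 4.35×24.305 + 0.65×55.845 + 2×40.078 + 8×28.085 + 24×15.999 + 2×1.008 = 832.854 g/mol.
Mass of Mg per formula unit: 4.35 × 24.305 = 105.727 g.
Weight fraction Mg = 105.727 / 832.854 = 0.1269.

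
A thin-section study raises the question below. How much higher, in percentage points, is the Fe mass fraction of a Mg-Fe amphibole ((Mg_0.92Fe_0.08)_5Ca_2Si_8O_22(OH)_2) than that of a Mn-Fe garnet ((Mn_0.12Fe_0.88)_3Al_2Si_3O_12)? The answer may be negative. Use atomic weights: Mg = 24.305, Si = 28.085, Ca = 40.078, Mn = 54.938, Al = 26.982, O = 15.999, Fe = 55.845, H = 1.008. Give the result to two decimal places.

First mineral: 22.338 g Fe in 824.969 g formula = 2.71 wt% Fe.
Second mineral: 147.431 g Fe in 497.415 g formula = 29.64 wt% Fe.
2.71% − 29.64% gives a difference of -26.93 percentage points.

-26.93 percentage points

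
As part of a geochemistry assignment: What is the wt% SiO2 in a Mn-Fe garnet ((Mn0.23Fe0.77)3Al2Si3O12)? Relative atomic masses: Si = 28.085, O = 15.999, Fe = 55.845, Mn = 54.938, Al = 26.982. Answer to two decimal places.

M((Mn0.23Fe0.77)3Al2Si3O12) = 497.116 g/mol; M(SiO2) = 60.083 g/mol.
Moles SiO2 per formula unit = 3 Si ÷ 1 = 3.0000.
SiO2 fraction = (3.0000 × 60.083) / 497.116 = 180.249/497.116 = 0.3626.

36.26 wt%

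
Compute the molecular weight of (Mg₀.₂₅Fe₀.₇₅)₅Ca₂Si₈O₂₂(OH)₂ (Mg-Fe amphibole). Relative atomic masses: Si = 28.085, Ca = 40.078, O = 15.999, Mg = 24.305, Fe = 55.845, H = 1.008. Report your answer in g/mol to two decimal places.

930.63 g/mol

The formula mass is the sum 1.25×24.305 + 3.75×55.845 + 2×40.078 + 8×28.085 + 24×15.999 + 2×1.008.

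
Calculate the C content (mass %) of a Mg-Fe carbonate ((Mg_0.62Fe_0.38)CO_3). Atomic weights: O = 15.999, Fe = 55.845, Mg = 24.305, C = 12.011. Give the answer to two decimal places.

M((Mg_0.62Fe_0.38)CO_3) = 96.298 g/mol.
C contributes 1 × 12.011 = 12.011 g per mole.
12.011/96.298 = 0.1247 → 12.47%.

12.47 mass %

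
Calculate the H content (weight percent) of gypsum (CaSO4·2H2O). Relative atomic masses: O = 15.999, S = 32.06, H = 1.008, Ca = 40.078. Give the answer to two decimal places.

2.34 weight percent

Molar mass of CaSO4·2H2O: 1*40.078 + 1*32.06 + 6*15.999 + 4*1.008 = 172.164 g/mol.
Mass of H per formula unit: 4 × 1.008 = 4.032 g.
Weight fraction H = 4.032 / 172.164 = 0.0234.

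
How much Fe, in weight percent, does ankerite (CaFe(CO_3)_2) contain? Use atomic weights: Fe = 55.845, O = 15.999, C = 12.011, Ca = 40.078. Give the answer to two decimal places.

25.86 weight percent

Molar mass of CaFe(CO_3)_2: 1×40.078 + 1×55.845 + 2×12.011 + 6×15.999 = 215.939 g/mol.
Mass of Fe per formula unit: 1 × 55.845 = 55.845 g.
Weight fraction Fe = 55.845 / 215.939 = 0.2586.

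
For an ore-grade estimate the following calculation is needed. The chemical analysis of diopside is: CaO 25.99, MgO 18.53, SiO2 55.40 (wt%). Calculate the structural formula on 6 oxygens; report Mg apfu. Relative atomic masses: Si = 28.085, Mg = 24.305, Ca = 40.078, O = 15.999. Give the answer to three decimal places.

CaO: 25.99/56.077 = 0.46347 mol → 0.46347 mol Ca, 0.46347 mol O.
MgO: 18.53/40.304 = 0.45976 mol → 0.45976 mol Mg, 0.45976 mol O.
SiO2: 55.40/60.083 = 0.92206 mol → 0.92206 mol Si, 1.84412 mol O.
Total oxygen = 2.76735 mol. Normalization factor = 6/2.76735 = 2.16814.
Mg per 6 O = 0.45976 × 2.16814 = 0.997.

0.997 Mg apfu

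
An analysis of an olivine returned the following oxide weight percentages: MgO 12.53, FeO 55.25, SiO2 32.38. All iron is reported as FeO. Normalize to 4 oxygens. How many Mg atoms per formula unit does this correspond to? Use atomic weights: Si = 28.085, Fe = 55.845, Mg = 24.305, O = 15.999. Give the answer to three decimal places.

0.576 Mg apfu

MgO: 12.53/40.304 = 0.31089 mol → 0.31089 mol Mg, 0.31089 mol O.
FeO: 55.25/71.844 = 0.76903 mol → 0.76903 mol Fe, 0.76903 mol O.
SiO2: 32.38/60.083 = 0.53892 mol → 0.53892 mol Si, 1.07784 mol O.
Total oxygen = 2.15776 mol. Normalization factor = 4/2.15776 = 1.85377.
Mg per 4 O = 0.31089 × 1.85377 = 0.576.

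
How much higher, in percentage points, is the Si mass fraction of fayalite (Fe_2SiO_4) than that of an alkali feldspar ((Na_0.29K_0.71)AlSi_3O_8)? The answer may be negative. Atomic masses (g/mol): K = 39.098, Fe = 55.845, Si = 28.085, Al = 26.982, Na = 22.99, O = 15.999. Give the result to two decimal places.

-17.01 percentage points

M(Fe_2SiO_4) = 203.771 g/mol, so wt% Si = 28.085/203.771 × 100 = 13.78%.
M((Na_0.29K_0.71)AlSi_3O_8) = 273.656 g/mol, so wt% Si = 84.255/273.656 × 100 = 30.79%.
13.78 − 30.79 = -17.01 pp.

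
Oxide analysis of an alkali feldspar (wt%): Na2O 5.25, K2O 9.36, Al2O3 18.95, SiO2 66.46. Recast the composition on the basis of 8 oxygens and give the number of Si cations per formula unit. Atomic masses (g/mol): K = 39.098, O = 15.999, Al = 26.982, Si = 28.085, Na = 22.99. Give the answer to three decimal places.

2.996 Si apfu

Na2O: 5.25/61.979 = 0.08471 mol → 0.16942 mol Na, 0.08471 mol O.
K2O: 9.36/94.195 = 0.09937 mol → 0.19874 mol K, 0.09937 mol O.
Al2O3: 18.95/101.961 = 0.18586 mol → 0.37172 mol Al, 0.55758 mol O.
SiO2: 66.46/60.083 = 1.10614 mol → 1.10614 mol Si, 2.21228 mol O.
Total oxygen = 2.95394 mol. Normalization factor = 8/2.95394 = 2.70825.
Si per 8 O = 1.10614 × 2.70825 = 2.996.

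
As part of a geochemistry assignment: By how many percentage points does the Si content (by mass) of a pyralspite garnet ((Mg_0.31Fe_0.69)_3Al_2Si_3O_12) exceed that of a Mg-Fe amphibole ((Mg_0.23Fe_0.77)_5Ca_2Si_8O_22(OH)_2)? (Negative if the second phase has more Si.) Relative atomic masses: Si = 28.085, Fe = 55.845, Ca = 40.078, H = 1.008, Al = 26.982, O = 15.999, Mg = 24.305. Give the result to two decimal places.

-6.07 percentage points

Si in (Mg_0.31Fe_0.69)_3Al_2Si_3O_12: molar mass 468.410 g/mol; 3×28.085 = 84.255 g → 17.99 wt%.
Si in (Mg_0.23Fe_0.77)_5Ca_2Si_8O_22(OH)_2: molar mass 933.782 g/mol; 8×28.085 = 224.680 g → 24.06 wt%.
Difference = 17.99 − 24.06 = -6.07 percentage points.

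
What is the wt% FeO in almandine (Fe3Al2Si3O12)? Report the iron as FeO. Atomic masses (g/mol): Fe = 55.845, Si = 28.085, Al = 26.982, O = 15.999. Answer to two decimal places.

Formula mass = 497.742 g/mol.
3 Fe → 3.0000 mol FeO per formula unit; M(FeO) = 71.844, so FeO mass = 215.532 g.
215.532/497.742 × 100 = 43.30 wt%.

43.30 wt%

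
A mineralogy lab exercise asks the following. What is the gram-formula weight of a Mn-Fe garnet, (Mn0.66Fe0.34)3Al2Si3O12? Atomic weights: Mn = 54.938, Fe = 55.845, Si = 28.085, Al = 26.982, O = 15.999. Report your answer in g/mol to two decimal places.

495.95 g/mol

The formula mass is the sum 1.98(54.938) + 1.02(55.845) + 2(26.982) + 3(28.085) + 12(15.999).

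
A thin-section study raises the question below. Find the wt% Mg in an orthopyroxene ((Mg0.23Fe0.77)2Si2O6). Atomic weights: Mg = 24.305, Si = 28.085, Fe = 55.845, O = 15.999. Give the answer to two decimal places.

Formula mass = 0.46*24.305 + 1.54*55.845 + 2*28.085 + 6*15.999 = 249.346 g/mol, of which 11.180 g is Mg.
So Mg makes up 11.180/249.346 = 0.0448 of the mass, i.e. 4.48%.

4.48 wt%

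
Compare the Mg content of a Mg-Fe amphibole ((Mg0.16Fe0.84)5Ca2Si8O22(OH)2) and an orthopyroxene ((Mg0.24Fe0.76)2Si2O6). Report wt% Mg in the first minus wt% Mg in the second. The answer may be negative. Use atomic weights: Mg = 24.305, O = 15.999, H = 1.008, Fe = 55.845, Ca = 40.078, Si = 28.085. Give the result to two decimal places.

M((Mg0.16Fe0.84)5Ca2Si8O22(OH)2) = 944.821 g/mol, so wt% Mg = 19.444/944.821 × 100 = 2.06%.
M((Mg0.24Fe0.76)2Si2O6) = 248.715 g/mol, so wt% Mg = 11.666/248.715 × 100 = 4.69%.
2.06 − 4.69 = -2.63 pp.

-2.63 percentage points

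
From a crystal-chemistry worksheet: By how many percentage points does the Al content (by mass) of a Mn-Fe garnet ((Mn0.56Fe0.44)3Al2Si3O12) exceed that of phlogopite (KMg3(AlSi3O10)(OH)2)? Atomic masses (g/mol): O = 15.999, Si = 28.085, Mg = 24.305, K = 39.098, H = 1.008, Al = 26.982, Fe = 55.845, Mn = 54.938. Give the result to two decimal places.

Al in (Mn0.56Fe0.44)3Al2Si3O12: molar mass 496.218 g/mol; 2×26.982 = 53.964 g → 10.88 wt%.
Al in KMg3(AlSi3O10)(OH)2: molar mass 417.254 g/mol; 1×26.982 = 26.982 g → 6.47 wt%.
Difference = 10.88 − 6.47 = 4.41 percentage points.

4.41 percentage points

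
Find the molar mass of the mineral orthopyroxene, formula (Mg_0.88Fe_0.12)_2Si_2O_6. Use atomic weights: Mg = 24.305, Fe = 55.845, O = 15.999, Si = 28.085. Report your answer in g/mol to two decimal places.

208.34 g/mol

Mg: 1.76 × 24.305 = 42.7768
Fe: 0.24 × 55.845 = 13.4028
Si: 2 × 28.085 = 56.1700
O: 6 × 15.999 = 95.9940
Summing the contributions gives the formula mass.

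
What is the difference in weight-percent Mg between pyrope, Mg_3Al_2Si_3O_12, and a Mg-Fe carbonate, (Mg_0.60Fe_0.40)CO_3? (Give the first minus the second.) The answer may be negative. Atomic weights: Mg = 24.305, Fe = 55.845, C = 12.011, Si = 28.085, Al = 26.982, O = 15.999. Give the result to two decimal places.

3.04 percentage points

Mg in Mg_3Al_2Si_3O_12: molar mass 403.122 g/mol; 3×24.305 = 72.915 g → 18.09 wt%.
Mg in (Mg_0.60Fe_0.40)CO_3: molar mass 96.929 g/mol; 0.60×24.305 = 14.583 g → 15.05 wt%.
Difference = 18.09 − 15.05 = 3.04 percentage points.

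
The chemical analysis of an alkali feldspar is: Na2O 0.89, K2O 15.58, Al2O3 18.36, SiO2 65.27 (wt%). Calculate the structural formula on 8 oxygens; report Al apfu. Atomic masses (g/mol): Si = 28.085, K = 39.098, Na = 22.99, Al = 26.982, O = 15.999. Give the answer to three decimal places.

0.996 Al apfu

0.89 wt% Na2O ÷ 61.979 g/mol = 0.01436 mol, giving 0.02872 Na and 0.01436 O.
15.58 wt% K2O ÷ 94.195 g/mol = 0.16540 mol, giving 0.33080 K and 0.16540 O.
18.36 wt% Al2O3 ÷ 101.961 g/mol = 0.18007 mol, giving 0.36014 Al and 0.54021 O.
65.27 wt% SiO2 ÷ 60.083 g/mol = 1.08633 mol, giving 1.08633 Si and 2.17266 O.
Oxygen sums to 2.89263; scaling by 8/2.89263 = 2.76565 puts the formula on 8 O.
Al: 0.36014 × 2.76565 = 0.996 atoms per formula unit.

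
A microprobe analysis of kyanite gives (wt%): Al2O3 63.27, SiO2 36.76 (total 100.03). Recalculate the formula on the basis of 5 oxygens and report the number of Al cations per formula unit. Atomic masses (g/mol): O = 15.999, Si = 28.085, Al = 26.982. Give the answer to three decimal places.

63.27 wt% Al2O3 ÷ 101.961 g/mol = 0.62053 mol, giving 1.24106 Al and 1.86159 O.
36.76 wt% SiO2 ÷ 60.083 g/mol = 0.61182 mol, giving 0.61182 Si and 1.22364 O.
Oxygen sums to 3.08523; scaling by 5/3.08523 = 1.62062 puts the formula on 5 O.
Al: 1.24106 × 1.62062 = 2.011 atoms per formula unit.

2.011 Al apfu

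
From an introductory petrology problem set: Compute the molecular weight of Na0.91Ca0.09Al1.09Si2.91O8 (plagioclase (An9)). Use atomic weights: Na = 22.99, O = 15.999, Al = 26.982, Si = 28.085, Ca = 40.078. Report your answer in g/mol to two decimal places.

263.66 g/mol

M = 0.91×22.99 + 0.09×40.078 + 1.09×26.982 + 2.91×28.085 + 8×15.999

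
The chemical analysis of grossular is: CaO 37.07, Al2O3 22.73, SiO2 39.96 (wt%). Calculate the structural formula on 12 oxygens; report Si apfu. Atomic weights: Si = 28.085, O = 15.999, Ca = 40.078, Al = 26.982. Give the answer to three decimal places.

3.000 Si apfu

CaO (M=56.077): mol = 0.66106; Ca = 0.66106, O = 0.66106.
Al2O3 (M=101.961): mol = 0.22293; Al = 0.44586, O = 0.66879.
SiO2 (M=60.083): mol = 0.66508; Si = 0.66508, O = 1.33016.
ΣO = 2.66001; factor = 12/ΣO = 4.51126.
Si apfu = 0.66508 × 4.51126 = 3.000.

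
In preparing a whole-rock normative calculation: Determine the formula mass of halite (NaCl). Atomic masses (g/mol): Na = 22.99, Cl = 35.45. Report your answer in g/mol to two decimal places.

58.44 g/mol

The formula mass is the sum 1*22.99 + 1*35.45.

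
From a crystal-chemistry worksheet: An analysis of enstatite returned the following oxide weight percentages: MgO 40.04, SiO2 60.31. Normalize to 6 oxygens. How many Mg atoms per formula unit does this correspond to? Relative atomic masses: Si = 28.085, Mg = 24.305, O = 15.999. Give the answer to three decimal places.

MgO: 40.04/40.304 = 0.99345 mol → 0.99345 mol Mg, 0.99345 mol O.
SiO2: 60.31/60.083 = 1.00378 mol → 1.00378 mol Si, 2.00756 mol O.
Total oxygen = 3.00101 mol. Normalization factor = 6/3.00101 = 1.99933.
Mg per 6 O = 0.99345 × 1.99933 = 1.986.

1.986 Mg apfu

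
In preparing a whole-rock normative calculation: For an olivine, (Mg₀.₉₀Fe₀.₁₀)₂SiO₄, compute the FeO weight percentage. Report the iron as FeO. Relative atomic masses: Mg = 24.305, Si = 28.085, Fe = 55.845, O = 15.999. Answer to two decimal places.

9.77 wt%

Molar mass of (Mg₀.₉₀Fe₀.₁₀)₂SiO₄ = 1.80*24.305 + 0.20*55.845 + 1*28.085 + 4*15.999 = 146.999 g/mol.
Each formula unit contains 0.20 Fe, equivalent to 0.20/1 = 0.2000 mol FeO.
M(FeO) = 1×55.845 + 1×15.999 = 71.844 g/mol.
Mass of FeO per formula unit = 0.2000 × 71.844 = 14.369 g.
FeO wt% = 14.369 / 146.999 × 100 = 9.77%.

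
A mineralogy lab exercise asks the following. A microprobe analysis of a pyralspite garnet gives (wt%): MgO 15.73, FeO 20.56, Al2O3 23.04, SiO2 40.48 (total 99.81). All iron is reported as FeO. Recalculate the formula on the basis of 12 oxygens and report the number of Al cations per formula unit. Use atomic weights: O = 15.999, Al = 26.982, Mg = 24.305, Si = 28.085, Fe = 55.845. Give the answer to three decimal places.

15.73 wt% MgO ÷ 40.304 g/mol = 0.39028 mol, giving 0.39028 Mg and 0.39028 O.
20.56 wt% FeO ÷ 71.844 g/mol = 0.28618 mol, giving 0.28618 Fe and 0.28618 O.
23.04 wt% Al2O3 ÷ 101.961 g/mol = 0.22597 mol, giving 0.45194 Al and 0.67791 O.
40.48 wt% SiO2 ÷ 60.083 g/mol = 0.67373 mol, giving 0.67373 Si and 1.34746 O.
Oxygen sums to 2.70183; scaling by 12/2.70183 = 4.44143 puts the formula on 12 O.
Al: 0.45194 × 4.44143 = 2.007 atoms per formula unit.

2.007 Al apfu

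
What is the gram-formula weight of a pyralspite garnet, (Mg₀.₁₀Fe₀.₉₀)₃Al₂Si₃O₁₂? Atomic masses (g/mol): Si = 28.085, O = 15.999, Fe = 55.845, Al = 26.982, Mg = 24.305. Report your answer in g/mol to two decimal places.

488.28 g/mol

Mg: 0.30 × 24.305 = 7.2915
Fe: 2.70 × 55.845 = 150.7815
Al: 2 × 26.982 = 53.9640
Si: 3 × 28.085 = 84.2550
O: 12 × 15.999 = 191.9880
Summing the contributions gives the formula mass.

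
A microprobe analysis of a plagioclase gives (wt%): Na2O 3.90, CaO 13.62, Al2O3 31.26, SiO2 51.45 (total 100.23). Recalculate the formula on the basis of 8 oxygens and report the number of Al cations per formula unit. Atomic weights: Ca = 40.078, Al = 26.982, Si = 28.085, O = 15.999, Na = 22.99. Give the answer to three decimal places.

3.90 wt% Na2O ÷ 61.979 g/mol = 0.06292 mol, giving 0.12584 Na and 0.06292 O.
13.62 wt% CaO ÷ 56.077 g/mol = 0.24288 mol, giving 0.24288 Ca and 0.24288 O.
31.26 wt% Al2O3 ÷ 101.961 g/mol = 0.30659 mol, giving 0.61318 Al and 0.91977 O.
51.45 wt% SiO2 ÷ 60.083 g/mol = 0.85632 mol, giving 0.85632 Si and 1.71264 O.
Oxygen sums to 2.93821; scaling by 8/2.93821 = 2.72275 puts the formula on 8 O.
Al: 0.61318 × 2.72275 = 1.670 atoms per formula unit.

1.670 Al apfu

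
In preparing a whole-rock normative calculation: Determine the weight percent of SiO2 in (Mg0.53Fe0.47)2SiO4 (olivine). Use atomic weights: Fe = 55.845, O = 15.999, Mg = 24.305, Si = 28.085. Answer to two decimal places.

35.27 wt%

Formula mass = 170.339 g/mol.
1 Si → 1.0000 mol SiO2 per formula unit; M(SiO2) = 60.083, so SiO2 mass = 60.083 g.
60.083/170.339 × 100 = 35.27 wt%.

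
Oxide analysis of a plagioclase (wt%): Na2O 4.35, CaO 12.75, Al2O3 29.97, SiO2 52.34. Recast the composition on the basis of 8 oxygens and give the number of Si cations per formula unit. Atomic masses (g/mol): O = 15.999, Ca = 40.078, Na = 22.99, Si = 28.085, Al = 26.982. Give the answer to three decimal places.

4.35 wt% Na2O ÷ 61.979 g/mol = 0.07019 mol, giving 0.14038 Na and 0.07019 O.
12.75 wt% CaO ÷ 56.077 g/mol = 0.22737 mol, giving 0.22737 Ca and 0.22737 O.
29.97 wt% Al2O3 ÷ 101.961 g/mol = 0.29394 mol, giving 0.58788 Al and 0.88182 O.
52.34 wt% SiO2 ÷ 60.083 g/mol = 0.87113 mol, giving 0.87113 Si and 1.74226 O.
Oxygen sums to 2.92164; scaling by 8/2.92164 = 2.73819 puts the formula on 8 O.
Si: 0.87113 × 2.73819 = 2.385 atoms per formula unit.

2.385 Si apfu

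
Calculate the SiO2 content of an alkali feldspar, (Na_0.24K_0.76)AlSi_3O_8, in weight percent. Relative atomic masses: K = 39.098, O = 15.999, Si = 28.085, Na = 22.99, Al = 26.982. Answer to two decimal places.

65.67 wt%

Molar mass of (Na_0.24K_0.76)AlSi_3O_8 = 0.24×22.99 + 0.76×39.098 + 1×26.982 + 3×28.085 + 8×15.999 = 274.461 g/mol.
Each formula unit contains 3 Si, equivalent to 3/1 = 3.0000 mol SiO2.
M(SiO2) = 1×28.085 + 2×15.999 = 60.083 g/mol.
Mass of SiO2 per formula unit = 3.0000 × 60.083 = 180.249 g.
SiO2 wt% = 180.249 / 274.461 × 100 = 65.67%.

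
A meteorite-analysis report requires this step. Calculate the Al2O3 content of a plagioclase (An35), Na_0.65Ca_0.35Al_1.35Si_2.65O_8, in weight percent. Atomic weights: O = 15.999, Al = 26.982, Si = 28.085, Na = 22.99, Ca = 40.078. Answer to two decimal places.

M(Na_0.65Ca_0.35Al_1.35Si_2.65O_8) = 267.814 g/mol; M(Al2O3) = 101.961 g/mol.
Moles Al2O3 per formula unit = 1.35 Al ÷ 2 = 0.6750.
Al2O3 fraction = (0.6750 × 101.961) / 267.814 = 68.824/267.814 = 0.2570.

25.70 wt%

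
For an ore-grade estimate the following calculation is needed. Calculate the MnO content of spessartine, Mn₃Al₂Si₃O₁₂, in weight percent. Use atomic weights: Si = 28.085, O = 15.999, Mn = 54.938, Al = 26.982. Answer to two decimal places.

M(Mn₃Al₂Si₃O₁₂) = 495.021 g/mol; M(MnO) = 70.937 g/mol.
Moles MnO per formula unit = 3 Mn ÷ 1 = 3.0000.
MnO fraction = (3.0000 × 70.937) / 495.021 = 212.811/495.021 = 0.4299.

42.99 wt%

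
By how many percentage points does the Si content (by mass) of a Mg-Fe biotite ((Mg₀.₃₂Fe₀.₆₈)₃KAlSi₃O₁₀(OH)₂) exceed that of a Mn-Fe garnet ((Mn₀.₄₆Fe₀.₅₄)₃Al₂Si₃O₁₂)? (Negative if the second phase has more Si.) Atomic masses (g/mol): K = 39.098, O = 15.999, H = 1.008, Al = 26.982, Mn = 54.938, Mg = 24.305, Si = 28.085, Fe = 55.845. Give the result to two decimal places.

M((Mg₀.₃₂Fe₀.₆₈)₃KAlSi₃O₁₀(OH)₂) = 481.596 g/mol, so wt% Si = 84.255/481.596 × 100 = 17.49%.
M((Mn₀.₄₆Fe₀.₅₄)₃Al₂Si₃O₁₂) = 496.490 g/mol, so wt% Si = 84.255/496.490 × 100 = 16.97%.
17.49 − 16.97 = 0.52 pp.

0.52 percentage points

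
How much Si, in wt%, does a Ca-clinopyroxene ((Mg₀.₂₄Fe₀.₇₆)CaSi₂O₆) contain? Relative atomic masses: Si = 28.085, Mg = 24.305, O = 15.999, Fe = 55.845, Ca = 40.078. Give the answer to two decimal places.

23.35 wt%

Molar mass of (Mg₀.₂₄Fe₀.₇₆)CaSi₂O₆: 0.24×24.305 + 0.76×55.845 + 1×40.078 + 2×28.085 + 6×15.999 = 240.517 g/mol.
Mass of Si per formula unit: 2 × 28.085 = 56.170 g.
Weight fraction Si = 56.170 / 240.517 = 0.2335.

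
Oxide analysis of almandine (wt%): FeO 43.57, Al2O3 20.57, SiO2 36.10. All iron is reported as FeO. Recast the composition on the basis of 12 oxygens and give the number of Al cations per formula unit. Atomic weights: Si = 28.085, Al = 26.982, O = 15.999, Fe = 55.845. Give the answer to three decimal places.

2.006 Al apfu

43.57 wt% FeO ÷ 71.844 g/mol = 0.60645 mol, giving 0.60645 Fe and 0.60645 O.
20.57 wt% Al2O3 ÷ 101.961 g/mol = 0.20174 mol, giving 0.40348 Al and 0.60522 O.
36.10 wt% SiO2 ÷ 60.083 g/mol = 0.60084 mol, giving 0.60084 Si and 1.20168 O.
Oxygen sums to 2.41335; scaling by 12/2.41335 = 4.97234 puts the formula on 12 O.
Al: 0.40348 × 4.97234 = 2.006 atoms per formula unit.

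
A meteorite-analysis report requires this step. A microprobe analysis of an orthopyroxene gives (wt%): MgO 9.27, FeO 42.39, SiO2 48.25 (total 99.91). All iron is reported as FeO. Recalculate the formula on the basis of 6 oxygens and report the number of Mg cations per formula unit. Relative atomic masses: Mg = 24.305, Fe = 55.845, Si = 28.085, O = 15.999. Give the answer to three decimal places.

0.569 Mg apfu

MgO: 9.27/40.304 = 0.23000 mol → 0.23000 mol Mg, 0.23000 mol O.
FeO: 42.39/71.844 = 0.59003 mol → 0.59003 mol Fe, 0.59003 mol O.
SiO2: 48.25/60.083 = 0.80306 mol → 0.80306 mol Si, 1.60612 mol O.
Total oxygen = 2.42615 mol. Normalization factor = 6/2.42615 = 2.47305.
Mg per 6 O = 0.23000 × 2.47305 = 0.569.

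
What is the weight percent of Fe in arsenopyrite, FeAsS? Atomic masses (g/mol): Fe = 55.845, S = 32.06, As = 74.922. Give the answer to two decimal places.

34.30 wt%

Formula mass = 1·55.845 + 1·74.922 + 1·32.06 = 162.827 g/mol, of which 55.845 g is Fe.
So Fe makes up 55.845/162.827 = 0.3430 of the mass, i.e. 34.30%.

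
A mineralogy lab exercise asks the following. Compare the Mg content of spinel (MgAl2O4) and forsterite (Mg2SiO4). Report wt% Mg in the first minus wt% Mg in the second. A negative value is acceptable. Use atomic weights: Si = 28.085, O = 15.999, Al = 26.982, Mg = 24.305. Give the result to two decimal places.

Mg in MgAl2O4: molar mass 142.265 g/mol; 1×24.305 = 24.305 g → 17.08 wt%.
Mg in Mg2SiO4: molar mass 140.691 g/mol; 2×24.305 = 48.610 g → 34.55 wt%.
Difference = 17.08 − 34.55 = -17.47 percentage points.

-17.47 percentage points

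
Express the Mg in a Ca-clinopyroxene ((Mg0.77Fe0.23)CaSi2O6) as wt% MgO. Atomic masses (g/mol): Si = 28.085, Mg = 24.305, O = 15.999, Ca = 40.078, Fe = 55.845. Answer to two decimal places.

13.87 wt%

Molar mass of (Mg0.77Fe0.23)CaSi2O6 = 0.77×24.305 + 0.23×55.845 + 1×40.078 + 2×28.085 + 6×15.999 = 223.801 g/mol.
Each formula unit contains 0.77 Mg, equivalent to 0.77/1 = 0.7700 mol MgO.
M(MgO) = 1×24.305 + 1×15.999 = 40.304 g/mol.
Mass of MgO per formula unit = 0.7700 × 40.304 = 31.034 g.
MgO wt% = 31.034 / 223.801 × 100 = 13.87%.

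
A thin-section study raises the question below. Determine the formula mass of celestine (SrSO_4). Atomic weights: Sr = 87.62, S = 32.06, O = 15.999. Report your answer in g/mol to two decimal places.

183.68 g/mol

M = 1×87.62 + 1×32.06 + 4×15.999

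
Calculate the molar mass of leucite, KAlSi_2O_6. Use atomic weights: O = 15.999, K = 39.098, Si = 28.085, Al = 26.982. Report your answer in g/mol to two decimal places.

M = 1(39.098) + 1(26.982) + 2(28.085) + 6(15.999)

218.24 g/mol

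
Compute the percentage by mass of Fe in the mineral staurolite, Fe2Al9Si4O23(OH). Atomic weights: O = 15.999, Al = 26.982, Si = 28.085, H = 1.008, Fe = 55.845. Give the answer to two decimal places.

13.11 wt%

Molar mass of Fe2Al9Si4O23(OH): 2*55.845 + 9*26.982 + 4*28.085 + 24*15.999 + 1*1.008 = 851.852 g/mol.
Mass of Fe per formula unit: 2 × 55.845 = 111.690 g.
Weight fraction Fe = 111.690 / 851.852 = 0.1311.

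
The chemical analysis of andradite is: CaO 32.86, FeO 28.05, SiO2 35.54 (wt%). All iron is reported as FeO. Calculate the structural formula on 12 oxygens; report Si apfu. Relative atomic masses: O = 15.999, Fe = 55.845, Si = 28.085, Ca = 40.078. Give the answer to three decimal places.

CaO: 32.86/56.077 = 0.58598 mol → 0.58598 mol Ca, 0.58598 mol O.
FeO: 28.05/71.844 = 0.39043 mol → 0.39043 mol Fe, 0.39043 mol O.
SiO2: 35.54/60.083 = 0.59152 mol → 0.59152 mol Si, 1.18304 mol O.
Total oxygen = 2.15945 mol. Normalization factor = 12/2.15945 = 5.55697.
Si per 12 O = 0.59152 × 5.55697 = 3.287.

3.287 Si apfu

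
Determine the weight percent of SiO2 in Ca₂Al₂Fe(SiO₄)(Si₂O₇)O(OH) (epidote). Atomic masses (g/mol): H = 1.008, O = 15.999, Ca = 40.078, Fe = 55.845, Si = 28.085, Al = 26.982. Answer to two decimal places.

37.30 wt%

Formula mass = 483.215 g/mol.
3 Si → 3.0000 mol SiO2 per formula unit; M(SiO2) = 60.083, so SiO2 mass = 180.249 g.
180.249/483.215 × 100 = 37.30 wt%.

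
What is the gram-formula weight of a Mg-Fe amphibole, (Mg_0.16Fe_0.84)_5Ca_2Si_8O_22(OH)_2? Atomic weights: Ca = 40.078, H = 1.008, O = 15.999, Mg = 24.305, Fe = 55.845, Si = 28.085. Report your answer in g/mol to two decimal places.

The formula mass is the sum 0.80*24.305 + 4.20*55.845 + 2*40.078 + 8*28.085 + 24*15.999 + 2*1.008.

944.82 g/mol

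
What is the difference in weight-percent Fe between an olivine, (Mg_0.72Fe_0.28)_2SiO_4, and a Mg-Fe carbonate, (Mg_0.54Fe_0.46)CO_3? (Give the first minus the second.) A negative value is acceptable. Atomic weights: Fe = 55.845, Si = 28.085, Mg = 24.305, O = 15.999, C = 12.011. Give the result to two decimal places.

M((Mg_0.72Fe_0.28)_2SiO_4) = 158.353 g/mol, so wt% Fe = 31.273/158.353 × 100 = 19.75%.
M((Mg_0.54Fe_0.46)CO_3) = 98.821 g/mol, so wt% Fe = 25.689/98.821 × 100 = 26.00%.
19.75 − 26.00 = -6.25 pp.

-6.25 percentage points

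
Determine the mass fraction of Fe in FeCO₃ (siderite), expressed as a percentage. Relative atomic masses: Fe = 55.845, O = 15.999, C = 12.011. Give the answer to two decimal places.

M(FeCO₃) = 115.853 g/mol.
Fe contributes 1 × 55.845 = 55.845 g per mole.
55.845/115.853 = 0.4820 → 48.20%.

48.20 weight percent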